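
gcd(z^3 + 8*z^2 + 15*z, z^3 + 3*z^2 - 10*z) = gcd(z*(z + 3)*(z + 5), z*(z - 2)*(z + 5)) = z^2 + 5*z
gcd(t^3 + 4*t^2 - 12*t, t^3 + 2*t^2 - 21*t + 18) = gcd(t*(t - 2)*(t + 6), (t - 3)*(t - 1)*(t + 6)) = t + 6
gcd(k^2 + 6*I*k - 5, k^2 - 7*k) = 1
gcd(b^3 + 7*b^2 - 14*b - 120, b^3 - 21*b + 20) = b^2 + b - 20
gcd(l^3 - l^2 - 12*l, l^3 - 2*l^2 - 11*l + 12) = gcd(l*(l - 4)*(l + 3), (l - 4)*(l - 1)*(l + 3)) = l^2 - l - 12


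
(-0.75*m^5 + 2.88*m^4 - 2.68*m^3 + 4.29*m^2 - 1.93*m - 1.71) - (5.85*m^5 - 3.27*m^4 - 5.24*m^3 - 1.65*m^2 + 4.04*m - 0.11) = -6.6*m^5 + 6.15*m^4 + 2.56*m^3 + 5.94*m^2 - 5.97*m - 1.6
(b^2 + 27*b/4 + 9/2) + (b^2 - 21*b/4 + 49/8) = 2*b^2 + 3*b/2 + 85/8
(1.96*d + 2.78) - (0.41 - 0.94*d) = 2.9*d + 2.37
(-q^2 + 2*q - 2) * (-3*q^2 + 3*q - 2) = 3*q^4 - 9*q^3 + 14*q^2 - 10*q + 4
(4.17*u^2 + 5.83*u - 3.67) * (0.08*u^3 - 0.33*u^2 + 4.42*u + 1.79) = 0.3336*u^5 - 0.9097*u^4 + 16.2139*u^3 + 34.444*u^2 - 5.7857*u - 6.5693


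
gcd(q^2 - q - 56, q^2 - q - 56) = q^2 - q - 56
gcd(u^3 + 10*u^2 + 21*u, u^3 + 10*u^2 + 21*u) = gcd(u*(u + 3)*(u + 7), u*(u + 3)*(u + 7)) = u^3 + 10*u^2 + 21*u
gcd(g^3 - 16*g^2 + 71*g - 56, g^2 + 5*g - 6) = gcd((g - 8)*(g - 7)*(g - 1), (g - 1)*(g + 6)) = g - 1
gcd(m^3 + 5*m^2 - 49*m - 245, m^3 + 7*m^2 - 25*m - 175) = m^2 + 12*m + 35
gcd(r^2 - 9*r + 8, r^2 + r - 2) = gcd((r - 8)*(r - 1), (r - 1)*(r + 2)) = r - 1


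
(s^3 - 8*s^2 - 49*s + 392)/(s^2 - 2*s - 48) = (s^2 - 49)/(s + 6)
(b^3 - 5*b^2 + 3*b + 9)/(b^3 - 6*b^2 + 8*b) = (b^3 - 5*b^2 + 3*b + 9)/(b*(b^2 - 6*b + 8))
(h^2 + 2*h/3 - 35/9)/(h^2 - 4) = (9*h^2 + 6*h - 35)/(9*(h^2 - 4))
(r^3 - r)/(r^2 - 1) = r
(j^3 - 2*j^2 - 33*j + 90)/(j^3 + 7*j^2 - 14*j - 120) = (j^2 - 8*j + 15)/(j^2 + j - 20)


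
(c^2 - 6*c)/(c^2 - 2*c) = (c - 6)/(c - 2)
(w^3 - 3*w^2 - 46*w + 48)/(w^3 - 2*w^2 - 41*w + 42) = (w - 8)/(w - 7)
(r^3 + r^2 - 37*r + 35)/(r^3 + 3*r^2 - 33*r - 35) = (r - 1)/(r + 1)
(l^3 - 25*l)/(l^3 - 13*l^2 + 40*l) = (l + 5)/(l - 8)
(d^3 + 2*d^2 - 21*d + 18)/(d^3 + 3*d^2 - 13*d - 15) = (d^2 + 5*d - 6)/(d^2 + 6*d + 5)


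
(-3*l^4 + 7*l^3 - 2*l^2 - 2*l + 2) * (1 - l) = 3*l^5 - 10*l^4 + 9*l^3 - 4*l + 2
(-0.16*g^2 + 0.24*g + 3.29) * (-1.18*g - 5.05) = 0.1888*g^3 + 0.5248*g^2 - 5.0942*g - 16.6145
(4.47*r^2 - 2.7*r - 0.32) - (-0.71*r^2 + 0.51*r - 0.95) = 5.18*r^2 - 3.21*r + 0.63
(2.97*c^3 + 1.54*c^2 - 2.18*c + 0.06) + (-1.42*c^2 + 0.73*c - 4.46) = 2.97*c^3 + 0.12*c^2 - 1.45*c - 4.4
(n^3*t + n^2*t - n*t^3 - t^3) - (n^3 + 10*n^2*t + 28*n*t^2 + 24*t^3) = n^3*t - n^3 - 9*n^2*t - n*t^3 - 28*n*t^2 - 25*t^3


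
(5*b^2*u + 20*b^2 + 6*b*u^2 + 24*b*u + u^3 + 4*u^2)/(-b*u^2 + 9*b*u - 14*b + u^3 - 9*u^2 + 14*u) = (5*b^2*u + 20*b^2 + 6*b*u^2 + 24*b*u + u^3 + 4*u^2)/(-b*u^2 + 9*b*u - 14*b + u^3 - 9*u^2 + 14*u)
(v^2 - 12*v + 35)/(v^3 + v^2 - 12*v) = (v^2 - 12*v + 35)/(v*(v^2 + v - 12))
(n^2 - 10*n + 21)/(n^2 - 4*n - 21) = (n - 3)/(n + 3)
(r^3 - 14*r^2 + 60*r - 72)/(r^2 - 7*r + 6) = (r^2 - 8*r + 12)/(r - 1)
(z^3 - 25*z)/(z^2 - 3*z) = (z^2 - 25)/(z - 3)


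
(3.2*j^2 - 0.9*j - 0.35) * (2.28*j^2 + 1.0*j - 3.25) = 7.296*j^4 + 1.148*j^3 - 12.098*j^2 + 2.575*j + 1.1375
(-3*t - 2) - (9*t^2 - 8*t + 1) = -9*t^2 + 5*t - 3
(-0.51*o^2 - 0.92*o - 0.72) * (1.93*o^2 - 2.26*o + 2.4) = -0.9843*o^4 - 0.623*o^3 - 0.5344*o^2 - 0.5808*o - 1.728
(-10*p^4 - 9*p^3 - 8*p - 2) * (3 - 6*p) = 60*p^5 + 24*p^4 - 27*p^3 + 48*p^2 - 12*p - 6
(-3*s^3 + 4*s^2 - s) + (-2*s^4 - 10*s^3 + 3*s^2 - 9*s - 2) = -2*s^4 - 13*s^3 + 7*s^2 - 10*s - 2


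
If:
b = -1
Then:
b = -1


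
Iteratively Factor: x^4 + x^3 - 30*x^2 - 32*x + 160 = (x - 5)*(x^3 + 6*x^2 - 32) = (x - 5)*(x + 4)*(x^2 + 2*x - 8) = (x - 5)*(x + 4)^2*(x - 2)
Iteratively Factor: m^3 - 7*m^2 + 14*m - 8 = (m - 2)*(m^2 - 5*m + 4) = (m - 2)*(m - 1)*(m - 4)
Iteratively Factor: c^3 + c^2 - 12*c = (c - 3)*(c^2 + 4*c) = c*(c - 3)*(c + 4)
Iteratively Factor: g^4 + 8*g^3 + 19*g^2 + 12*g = (g + 4)*(g^3 + 4*g^2 + 3*g) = (g + 3)*(g + 4)*(g^2 + g) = (g + 1)*(g + 3)*(g + 4)*(g)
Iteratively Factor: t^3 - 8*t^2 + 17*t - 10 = (t - 1)*(t^2 - 7*t + 10) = (t - 5)*(t - 1)*(t - 2)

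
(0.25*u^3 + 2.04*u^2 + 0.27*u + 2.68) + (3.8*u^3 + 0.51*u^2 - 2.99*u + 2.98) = 4.05*u^3 + 2.55*u^2 - 2.72*u + 5.66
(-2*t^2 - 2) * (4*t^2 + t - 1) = -8*t^4 - 2*t^3 - 6*t^2 - 2*t + 2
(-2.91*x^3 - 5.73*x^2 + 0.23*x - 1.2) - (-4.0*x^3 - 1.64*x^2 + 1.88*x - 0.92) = 1.09*x^3 - 4.09*x^2 - 1.65*x - 0.28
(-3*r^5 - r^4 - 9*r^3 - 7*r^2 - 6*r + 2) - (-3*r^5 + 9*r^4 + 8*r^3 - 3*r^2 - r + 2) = -10*r^4 - 17*r^3 - 4*r^2 - 5*r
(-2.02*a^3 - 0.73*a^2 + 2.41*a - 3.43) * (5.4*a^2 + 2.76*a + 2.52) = -10.908*a^5 - 9.5172*a^4 + 5.9088*a^3 - 13.71*a^2 - 3.3936*a - 8.6436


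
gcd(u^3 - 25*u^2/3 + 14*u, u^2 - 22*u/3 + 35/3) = u - 7/3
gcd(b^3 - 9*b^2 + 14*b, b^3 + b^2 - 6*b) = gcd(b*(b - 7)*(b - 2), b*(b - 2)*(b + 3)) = b^2 - 2*b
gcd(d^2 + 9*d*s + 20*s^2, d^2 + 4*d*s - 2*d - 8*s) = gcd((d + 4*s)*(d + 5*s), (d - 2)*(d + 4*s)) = d + 4*s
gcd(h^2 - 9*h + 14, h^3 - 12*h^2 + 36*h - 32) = h - 2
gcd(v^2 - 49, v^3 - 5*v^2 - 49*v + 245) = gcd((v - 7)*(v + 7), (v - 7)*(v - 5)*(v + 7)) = v^2 - 49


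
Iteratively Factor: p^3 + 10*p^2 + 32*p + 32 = (p + 4)*(p^2 + 6*p + 8) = (p + 2)*(p + 4)*(p + 4)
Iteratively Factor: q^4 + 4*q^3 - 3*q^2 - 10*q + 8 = (q - 1)*(q^3 + 5*q^2 + 2*q - 8) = (q - 1)*(q + 4)*(q^2 + q - 2) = (q - 1)*(q + 2)*(q + 4)*(q - 1)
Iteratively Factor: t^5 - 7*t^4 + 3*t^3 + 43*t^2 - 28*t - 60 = (t + 2)*(t^4 - 9*t^3 + 21*t^2 + t - 30) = (t - 5)*(t + 2)*(t^3 - 4*t^2 + t + 6) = (t - 5)*(t - 3)*(t + 2)*(t^2 - t - 2) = (t - 5)*(t - 3)*(t + 1)*(t + 2)*(t - 2)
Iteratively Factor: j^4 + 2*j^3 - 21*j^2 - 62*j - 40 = (j + 2)*(j^3 - 21*j - 20) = (j + 1)*(j + 2)*(j^2 - j - 20) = (j + 1)*(j + 2)*(j + 4)*(j - 5)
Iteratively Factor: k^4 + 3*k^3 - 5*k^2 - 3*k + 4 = (k + 1)*(k^3 + 2*k^2 - 7*k + 4) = (k - 1)*(k + 1)*(k^2 + 3*k - 4) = (k - 1)*(k + 1)*(k + 4)*(k - 1)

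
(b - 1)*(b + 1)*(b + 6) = b^3 + 6*b^2 - b - 6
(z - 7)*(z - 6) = z^2 - 13*z + 42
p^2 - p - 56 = (p - 8)*(p + 7)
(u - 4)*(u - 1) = u^2 - 5*u + 4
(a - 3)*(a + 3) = a^2 - 9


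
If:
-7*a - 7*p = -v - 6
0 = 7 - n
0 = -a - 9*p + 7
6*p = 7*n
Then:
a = -133/2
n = 7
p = 49/6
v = -1243/3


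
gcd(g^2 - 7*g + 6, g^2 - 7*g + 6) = g^2 - 7*g + 6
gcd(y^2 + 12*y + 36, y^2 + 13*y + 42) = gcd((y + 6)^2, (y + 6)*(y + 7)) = y + 6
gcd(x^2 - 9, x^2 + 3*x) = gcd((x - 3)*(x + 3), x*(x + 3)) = x + 3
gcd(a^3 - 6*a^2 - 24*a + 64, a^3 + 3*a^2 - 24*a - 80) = a + 4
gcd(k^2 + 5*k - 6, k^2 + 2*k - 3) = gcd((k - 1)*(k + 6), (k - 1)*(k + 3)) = k - 1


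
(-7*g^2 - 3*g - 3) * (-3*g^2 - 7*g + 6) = 21*g^4 + 58*g^3 - 12*g^2 + 3*g - 18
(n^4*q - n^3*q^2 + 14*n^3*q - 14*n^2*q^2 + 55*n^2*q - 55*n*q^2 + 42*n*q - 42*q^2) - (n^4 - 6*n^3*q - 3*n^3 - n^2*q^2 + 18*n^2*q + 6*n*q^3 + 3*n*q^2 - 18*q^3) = n^4*q - n^4 - n^3*q^2 + 20*n^3*q + 3*n^3 - 13*n^2*q^2 + 37*n^2*q - 6*n*q^3 - 58*n*q^2 + 42*n*q + 18*q^3 - 42*q^2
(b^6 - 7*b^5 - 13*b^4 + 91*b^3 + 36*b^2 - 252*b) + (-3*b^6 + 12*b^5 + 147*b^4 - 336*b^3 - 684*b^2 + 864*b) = -2*b^6 + 5*b^5 + 134*b^4 - 245*b^3 - 648*b^2 + 612*b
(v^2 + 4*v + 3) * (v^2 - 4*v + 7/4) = v^4 - 45*v^2/4 - 5*v + 21/4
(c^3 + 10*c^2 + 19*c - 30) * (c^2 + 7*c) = c^5 + 17*c^4 + 89*c^3 + 103*c^2 - 210*c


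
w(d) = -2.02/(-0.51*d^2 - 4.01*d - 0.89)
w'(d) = -2.02*(1.02*d + 4.01)/(-0.51*d^2 - 4.01*d - 0.89)^2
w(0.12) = 1.47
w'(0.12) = -4.39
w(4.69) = 0.07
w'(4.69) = -0.02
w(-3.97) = -0.29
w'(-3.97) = 0.00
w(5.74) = 0.05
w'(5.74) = -0.01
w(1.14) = 0.33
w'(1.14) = -0.28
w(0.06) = 1.78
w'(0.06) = -6.41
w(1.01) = 0.37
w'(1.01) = -0.34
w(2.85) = 0.12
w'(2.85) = -0.05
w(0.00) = 2.27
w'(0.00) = -10.23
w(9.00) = 0.03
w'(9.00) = -0.00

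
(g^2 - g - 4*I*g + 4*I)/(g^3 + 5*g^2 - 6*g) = (g - 4*I)/(g*(g + 6))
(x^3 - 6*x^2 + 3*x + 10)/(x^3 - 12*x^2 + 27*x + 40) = (x - 2)/(x - 8)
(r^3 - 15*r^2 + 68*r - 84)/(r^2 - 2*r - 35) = (r^2 - 8*r + 12)/(r + 5)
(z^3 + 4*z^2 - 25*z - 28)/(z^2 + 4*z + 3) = (z^2 + 3*z - 28)/(z + 3)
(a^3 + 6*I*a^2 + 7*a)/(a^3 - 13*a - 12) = a*(a^2 + 6*I*a + 7)/(a^3 - 13*a - 12)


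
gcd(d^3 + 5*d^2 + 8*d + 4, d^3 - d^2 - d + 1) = d + 1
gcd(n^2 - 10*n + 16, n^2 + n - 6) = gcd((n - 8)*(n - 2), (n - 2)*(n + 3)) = n - 2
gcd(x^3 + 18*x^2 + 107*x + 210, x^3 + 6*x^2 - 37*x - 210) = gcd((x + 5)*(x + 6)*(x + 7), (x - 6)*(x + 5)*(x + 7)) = x^2 + 12*x + 35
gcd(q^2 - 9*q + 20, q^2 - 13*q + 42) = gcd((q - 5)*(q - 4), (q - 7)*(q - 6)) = 1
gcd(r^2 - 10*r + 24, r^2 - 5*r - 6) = r - 6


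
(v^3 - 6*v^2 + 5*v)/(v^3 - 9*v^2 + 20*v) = (v - 1)/(v - 4)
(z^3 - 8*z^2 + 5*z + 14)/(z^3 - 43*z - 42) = (z - 2)/(z + 6)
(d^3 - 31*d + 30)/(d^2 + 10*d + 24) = (d^2 - 6*d + 5)/(d + 4)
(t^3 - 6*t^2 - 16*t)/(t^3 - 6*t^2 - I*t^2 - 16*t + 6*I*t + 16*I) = t/(t - I)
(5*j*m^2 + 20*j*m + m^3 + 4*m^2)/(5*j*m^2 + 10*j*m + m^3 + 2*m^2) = (m + 4)/(m + 2)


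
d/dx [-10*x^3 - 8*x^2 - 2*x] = -30*x^2 - 16*x - 2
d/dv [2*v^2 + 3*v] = 4*v + 3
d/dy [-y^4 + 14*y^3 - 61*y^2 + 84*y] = -4*y^3 + 42*y^2 - 122*y + 84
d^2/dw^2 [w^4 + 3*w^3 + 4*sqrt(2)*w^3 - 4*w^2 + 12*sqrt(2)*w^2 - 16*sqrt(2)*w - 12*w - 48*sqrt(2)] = 12*w^2 + 18*w + 24*sqrt(2)*w - 8 + 24*sqrt(2)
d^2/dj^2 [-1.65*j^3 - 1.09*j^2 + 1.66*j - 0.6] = -9.9*j - 2.18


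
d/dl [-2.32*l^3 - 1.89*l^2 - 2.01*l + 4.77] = -6.96*l^2 - 3.78*l - 2.01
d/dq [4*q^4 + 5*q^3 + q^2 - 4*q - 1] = 16*q^3 + 15*q^2 + 2*q - 4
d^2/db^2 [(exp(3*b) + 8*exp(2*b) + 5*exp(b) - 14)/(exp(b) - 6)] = (4*exp(4*b) - 58*exp(3*b) + 180*exp(2*b) + 1168*exp(b) + 96)*exp(b)/(exp(3*b) - 18*exp(2*b) + 108*exp(b) - 216)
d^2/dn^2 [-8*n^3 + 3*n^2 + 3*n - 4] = 6 - 48*n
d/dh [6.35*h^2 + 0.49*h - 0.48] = 12.7*h + 0.49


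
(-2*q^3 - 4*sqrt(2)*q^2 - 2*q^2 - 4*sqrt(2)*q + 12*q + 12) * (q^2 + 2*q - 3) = -2*q^5 - 6*q^4 - 4*sqrt(2)*q^4 - 12*sqrt(2)*q^3 + 14*q^3 + 4*sqrt(2)*q^2 + 42*q^2 - 12*q + 12*sqrt(2)*q - 36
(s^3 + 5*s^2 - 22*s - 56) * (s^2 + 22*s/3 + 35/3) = s^5 + 37*s^4/3 + 79*s^3/3 - 159*s^2 - 2002*s/3 - 1960/3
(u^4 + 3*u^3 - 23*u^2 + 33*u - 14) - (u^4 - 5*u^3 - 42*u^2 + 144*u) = 8*u^3 + 19*u^2 - 111*u - 14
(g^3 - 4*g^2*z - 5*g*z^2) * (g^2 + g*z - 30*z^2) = g^5 - 3*g^4*z - 39*g^3*z^2 + 115*g^2*z^3 + 150*g*z^4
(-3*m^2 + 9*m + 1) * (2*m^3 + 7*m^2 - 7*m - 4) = -6*m^5 - 3*m^4 + 86*m^3 - 44*m^2 - 43*m - 4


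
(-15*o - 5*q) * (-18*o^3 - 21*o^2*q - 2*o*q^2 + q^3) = 270*o^4 + 405*o^3*q + 135*o^2*q^2 - 5*o*q^3 - 5*q^4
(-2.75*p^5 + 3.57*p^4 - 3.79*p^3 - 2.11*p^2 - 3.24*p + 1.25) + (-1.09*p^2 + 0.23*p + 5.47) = -2.75*p^5 + 3.57*p^4 - 3.79*p^3 - 3.2*p^2 - 3.01*p + 6.72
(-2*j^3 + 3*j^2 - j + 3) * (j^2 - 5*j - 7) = -2*j^5 + 13*j^4 - 2*j^3 - 13*j^2 - 8*j - 21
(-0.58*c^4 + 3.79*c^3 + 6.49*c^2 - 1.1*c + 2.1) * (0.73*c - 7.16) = -0.4234*c^5 + 6.9195*c^4 - 22.3987*c^3 - 47.2714*c^2 + 9.409*c - 15.036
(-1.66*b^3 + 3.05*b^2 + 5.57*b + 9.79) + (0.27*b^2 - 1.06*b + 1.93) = -1.66*b^3 + 3.32*b^2 + 4.51*b + 11.72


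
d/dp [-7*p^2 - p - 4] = -14*p - 1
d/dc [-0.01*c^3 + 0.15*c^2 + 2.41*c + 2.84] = -0.03*c^2 + 0.3*c + 2.41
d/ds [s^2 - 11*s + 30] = 2*s - 11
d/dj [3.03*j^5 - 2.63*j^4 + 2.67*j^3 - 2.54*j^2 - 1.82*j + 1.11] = 15.15*j^4 - 10.52*j^3 + 8.01*j^2 - 5.08*j - 1.82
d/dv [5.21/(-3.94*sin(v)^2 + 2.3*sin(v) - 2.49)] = (41.0548*sin(v) - 11.983)*cos(v)/(3.94*sin(v)^2 - 2.3*sin(v) + 2.49)^2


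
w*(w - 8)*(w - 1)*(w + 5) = w^4 - 4*w^3 - 37*w^2 + 40*w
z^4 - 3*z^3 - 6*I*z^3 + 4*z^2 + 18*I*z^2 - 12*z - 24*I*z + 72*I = (z - 3)*(z - 6*I)*(z - 2*I)*(z + 2*I)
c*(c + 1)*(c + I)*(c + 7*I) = c^4 + c^3 + 8*I*c^3 - 7*c^2 + 8*I*c^2 - 7*c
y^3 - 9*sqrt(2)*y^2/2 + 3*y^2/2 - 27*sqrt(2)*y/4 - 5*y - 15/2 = (y + 3/2)*(y - 5*sqrt(2))*(y + sqrt(2)/2)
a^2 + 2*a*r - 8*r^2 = (a - 2*r)*(a + 4*r)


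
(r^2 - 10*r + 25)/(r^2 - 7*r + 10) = (r - 5)/(r - 2)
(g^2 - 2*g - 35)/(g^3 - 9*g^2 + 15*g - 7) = (g + 5)/(g^2 - 2*g + 1)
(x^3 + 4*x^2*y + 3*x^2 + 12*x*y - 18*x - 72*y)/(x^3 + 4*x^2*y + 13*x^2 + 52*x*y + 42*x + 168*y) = (x - 3)/(x + 7)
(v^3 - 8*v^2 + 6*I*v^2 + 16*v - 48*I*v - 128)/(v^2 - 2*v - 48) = (v^2 + 6*I*v + 16)/(v + 6)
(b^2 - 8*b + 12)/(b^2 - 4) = (b - 6)/(b + 2)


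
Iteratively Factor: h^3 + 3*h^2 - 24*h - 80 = (h + 4)*(h^2 - h - 20) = (h - 5)*(h + 4)*(h + 4)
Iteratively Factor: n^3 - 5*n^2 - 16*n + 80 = (n - 5)*(n^2 - 16) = (n - 5)*(n + 4)*(n - 4)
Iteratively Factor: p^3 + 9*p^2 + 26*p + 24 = (p + 2)*(p^2 + 7*p + 12) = (p + 2)*(p + 3)*(p + 4)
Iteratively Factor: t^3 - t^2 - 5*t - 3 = (t + 1)*(t^2 - 2*t - 3) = (t - 3)*(t + 1)*(t + 1)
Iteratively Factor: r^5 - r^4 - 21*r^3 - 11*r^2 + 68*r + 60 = (r + 3)*(r^4 - 4*r^3 - 9*r^2 + 16*r + 20) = (r - 2)*(r + 3)*(r^3 - 2*r^2 - 13*r - 10) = (r - 2)*(r + 1)*(r + 3)*(r^2 - 3*r - 10) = (r - 5)*(r - 2)*(r + 1)*(r + 3)*(r + 2)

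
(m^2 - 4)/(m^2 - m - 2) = (m + 2)/(m + 1)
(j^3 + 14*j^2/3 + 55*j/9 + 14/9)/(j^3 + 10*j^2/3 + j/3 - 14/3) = (j + 1/3)/(j - 1)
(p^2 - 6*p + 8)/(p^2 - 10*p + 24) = (p - 2)/(p - 6)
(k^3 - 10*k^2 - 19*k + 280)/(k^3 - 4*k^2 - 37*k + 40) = (k - 7)/(k - 1)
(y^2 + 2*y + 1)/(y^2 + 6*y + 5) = (y + 1)/(y + 5)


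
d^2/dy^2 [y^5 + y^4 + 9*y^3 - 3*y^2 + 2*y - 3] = 20*y^3 + 12*y^2 + 54*y - 6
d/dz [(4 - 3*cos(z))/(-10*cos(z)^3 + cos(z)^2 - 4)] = (53*cos(z) - 123*cos(2*z)/2 + 15*cos(3*z) - 147/2)*sin(z)/(10*cos(z)^3 - cos(z)^2 + 4)^2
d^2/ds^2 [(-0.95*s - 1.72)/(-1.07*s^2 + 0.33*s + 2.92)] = ((-6.099*s - 3.0538)*(-1.07*s^2 + 0.33*s + 2.92) - (0.95*s + 1.72)*(2.14*s - 0.33)*(4.28*s - 0.66))/(-1.07*s^2 + 0.33*s + 2.92)^3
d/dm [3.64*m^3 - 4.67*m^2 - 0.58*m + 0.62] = 10.92*m^2 - 9.34*m - 0.58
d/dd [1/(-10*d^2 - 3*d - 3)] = (20*d + 3)/(10*d^2 + 3*d + 3)^2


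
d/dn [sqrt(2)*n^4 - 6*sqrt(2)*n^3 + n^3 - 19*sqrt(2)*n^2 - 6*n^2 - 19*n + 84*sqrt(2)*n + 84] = 4*sqrt(2)*n^3 - 18*sqrt(2)*n^2 + 3*n^2 - 38*sqrt(2)*n - 12*n - 19 + 84*sqrt(2)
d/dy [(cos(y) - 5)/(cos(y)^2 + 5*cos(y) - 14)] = (cos(y)^2 - 10*cos(y) - 11)*sin(y)/(cos(y)^2 + 5*cos(y) - 14)^2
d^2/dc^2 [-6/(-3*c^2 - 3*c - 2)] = 36*(-3*c^2 - 3*c + 3*(2*c + 1)^2 - 2)/(3*c^2 + 3*c + 2)^3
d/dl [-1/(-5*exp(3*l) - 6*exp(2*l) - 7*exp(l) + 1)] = (-15*exp(2*l) - 12*exp(l) - 7)*exp(l)/(5*exp(3*l) + 6*exp(2*l) + 7*exp(l) - 1)^2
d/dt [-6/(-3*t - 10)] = -18/(3*t + 10)^2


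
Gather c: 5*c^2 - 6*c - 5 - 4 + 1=5*c^2 - 6*c - 8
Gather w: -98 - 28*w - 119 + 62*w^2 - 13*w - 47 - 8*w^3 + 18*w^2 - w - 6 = -8*w^3 + 80*w^2 - 42*w - 270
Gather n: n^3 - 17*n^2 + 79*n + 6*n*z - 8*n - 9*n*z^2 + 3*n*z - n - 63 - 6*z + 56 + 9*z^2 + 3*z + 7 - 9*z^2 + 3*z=n^3 - 17*n^2 + n*(-9*z^2 + 9*z + 70)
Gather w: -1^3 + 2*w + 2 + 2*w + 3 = 4*w + 4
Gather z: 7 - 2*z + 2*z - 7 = 0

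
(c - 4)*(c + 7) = c^2 + 3*c - 28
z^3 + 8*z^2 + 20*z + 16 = (z + 2)^2*(z + 4)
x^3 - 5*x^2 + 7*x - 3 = (x - 3)*(x - 1)^2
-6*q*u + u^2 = u*(-6*q + u)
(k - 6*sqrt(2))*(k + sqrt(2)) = k^2 - 5*sqrt(2)*k - 12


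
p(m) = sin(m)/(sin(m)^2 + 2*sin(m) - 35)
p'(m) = (-2*sin(m)*cos(m) - 2*cos(m))*sin(m)/(sin(m)^2 + 2*sin(m) - 35)^2 + cos(m)/(sin(m)^2 + 2*sin(m) - 35) = (cos(m)^2 - 36)*cos(m)/((sin(m) - 5)^2*(sin(m) + 7)^2)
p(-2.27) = 0.02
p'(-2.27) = 0.02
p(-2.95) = 0.01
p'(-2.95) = 0.03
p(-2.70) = 0.01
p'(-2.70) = 0.02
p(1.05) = -0.03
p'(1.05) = -0.02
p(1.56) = -0.03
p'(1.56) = -0.00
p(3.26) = 0.00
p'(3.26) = 0.03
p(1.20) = -0.03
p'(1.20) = -0.01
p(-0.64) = 0.02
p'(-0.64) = -0.02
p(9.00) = -0.01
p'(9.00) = 0.03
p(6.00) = 0.01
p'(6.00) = -0.03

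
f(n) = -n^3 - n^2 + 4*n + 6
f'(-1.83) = -2.39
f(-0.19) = 5.21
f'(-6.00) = -92.00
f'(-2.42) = -8.73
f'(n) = -3*n^2 - 2*n + 4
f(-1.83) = 1.46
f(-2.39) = 4.38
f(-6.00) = 162.00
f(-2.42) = 4.64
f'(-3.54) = -26.51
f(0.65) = 7.90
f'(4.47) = -64.88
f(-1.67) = 1.19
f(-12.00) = 1542.00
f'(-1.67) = -1.03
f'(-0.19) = 4.27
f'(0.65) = 1.43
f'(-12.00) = -404.00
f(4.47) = -85.42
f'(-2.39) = -8.36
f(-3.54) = 23.67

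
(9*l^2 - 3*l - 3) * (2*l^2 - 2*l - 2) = 18*l^4 - 24*l^3 - 18*l^2 + 12*l + 6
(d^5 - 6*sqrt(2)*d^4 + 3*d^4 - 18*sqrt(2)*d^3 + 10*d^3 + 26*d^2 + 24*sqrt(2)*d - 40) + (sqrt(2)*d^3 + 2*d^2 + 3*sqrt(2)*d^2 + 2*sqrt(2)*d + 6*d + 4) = d^5 - 6*sqrt(2)*d^4 + 3*d^4 - 17*sqrt(2)*d^3 + 10*d^3 + 3*sqrt(2)*d^2 + 28*d^2 + 6*d + 26*sqrt(2)*d - 36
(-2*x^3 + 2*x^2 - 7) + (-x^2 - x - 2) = -2*x^3 + x^2 - x - 9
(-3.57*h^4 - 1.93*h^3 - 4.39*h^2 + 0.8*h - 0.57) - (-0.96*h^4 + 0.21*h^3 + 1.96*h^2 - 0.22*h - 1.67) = -2.61*h^4 - 2.14*h^3 - 6.35*h^2 + 1.02*h + 1.1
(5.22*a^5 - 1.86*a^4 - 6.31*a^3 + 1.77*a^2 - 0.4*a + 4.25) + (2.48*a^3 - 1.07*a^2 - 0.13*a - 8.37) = 5.22*a^5 - 1.86*a^4 - 3.83*a^3 + 0.7*a^2 - 0.53*a - 4.12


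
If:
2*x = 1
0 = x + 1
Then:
No Solution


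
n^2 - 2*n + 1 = (n - 1)^2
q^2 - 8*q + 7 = (q - 7)*(q - 1)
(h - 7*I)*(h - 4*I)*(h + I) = h^3 - 10*I*h^2 - 17*h - 28*I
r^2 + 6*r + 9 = (r + 3)^2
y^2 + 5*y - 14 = (y - 2)*(y + 7)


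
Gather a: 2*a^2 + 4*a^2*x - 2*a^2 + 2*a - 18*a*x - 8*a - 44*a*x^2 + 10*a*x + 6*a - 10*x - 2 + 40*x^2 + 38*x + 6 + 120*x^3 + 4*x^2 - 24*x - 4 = 4*a^2*x + a*(-44*x^2 - 8*x) + 120*x^3 + 44*x^2 + 4*x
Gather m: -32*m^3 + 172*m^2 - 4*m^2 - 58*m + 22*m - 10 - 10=-32*m^3 + 168*m^2 - 36*m - 20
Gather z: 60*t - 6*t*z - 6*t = -6*t*z + 54*t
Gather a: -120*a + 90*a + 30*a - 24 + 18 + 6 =0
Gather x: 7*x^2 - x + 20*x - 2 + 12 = 7*x^2 + 19*x + 10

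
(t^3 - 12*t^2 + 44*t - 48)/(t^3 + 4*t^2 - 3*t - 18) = (t^2 - 10*t + 24)/(t^2 + 6*t + 9)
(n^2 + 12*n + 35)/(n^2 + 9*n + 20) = (n + 7)/(n + 4)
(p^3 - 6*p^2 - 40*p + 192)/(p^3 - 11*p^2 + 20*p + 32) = (p + 6)/(p + 1)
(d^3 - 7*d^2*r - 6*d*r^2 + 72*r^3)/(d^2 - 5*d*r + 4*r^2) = (-d^2 + 3*d*r + 18*r^2)/(-d + r)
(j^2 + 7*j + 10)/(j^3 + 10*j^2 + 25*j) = (j + 2)/(j*(j + 5))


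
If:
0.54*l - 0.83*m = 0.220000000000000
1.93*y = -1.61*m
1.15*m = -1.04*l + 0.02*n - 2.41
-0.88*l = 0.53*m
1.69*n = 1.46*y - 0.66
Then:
No Solution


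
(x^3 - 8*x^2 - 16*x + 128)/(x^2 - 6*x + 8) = (x^2 - 4*x - 32)/(x - 2)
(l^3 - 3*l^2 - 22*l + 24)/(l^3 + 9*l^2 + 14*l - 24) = (l - 6)/(l + 6)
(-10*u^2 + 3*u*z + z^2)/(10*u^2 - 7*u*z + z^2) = (5*u + z)/(-5*u + z)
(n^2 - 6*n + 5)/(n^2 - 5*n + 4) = (n - 5)/(n - 4)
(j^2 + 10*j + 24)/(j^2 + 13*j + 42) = (j + 4)/(j + 7)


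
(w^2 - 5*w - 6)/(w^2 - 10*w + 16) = (w^2 - 5*w - 6)/(w^2 - 10*w + 16)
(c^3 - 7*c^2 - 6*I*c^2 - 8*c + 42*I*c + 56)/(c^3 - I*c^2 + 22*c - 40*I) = (c - 7)/(c + 5*I)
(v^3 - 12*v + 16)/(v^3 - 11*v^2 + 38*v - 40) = (v^2 + 2*v - 8)/(v^2 - 9*v + 20)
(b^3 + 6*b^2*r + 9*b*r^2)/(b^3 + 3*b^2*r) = (b + 3*r)/b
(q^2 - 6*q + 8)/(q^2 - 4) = (q - 4)/(q + 2)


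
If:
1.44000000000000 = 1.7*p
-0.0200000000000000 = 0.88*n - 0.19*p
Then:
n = 0.16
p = 0.85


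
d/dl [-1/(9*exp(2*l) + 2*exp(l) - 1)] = (18*exp(l) + 2)*exp(l)/(9*exp(2*l) + 2*exp(l) - 1)^2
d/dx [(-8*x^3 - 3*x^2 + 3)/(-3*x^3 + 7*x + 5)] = (-9*x^4 - 112*x^3 - 114*x^2 - 30*x - 21)/(9*x^6 - 42*x^4 - 30*x^3 + 49*x^2 + 70*x + 25)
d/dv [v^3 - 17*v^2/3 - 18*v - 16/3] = 3*v^2 - 34*v/3 - 18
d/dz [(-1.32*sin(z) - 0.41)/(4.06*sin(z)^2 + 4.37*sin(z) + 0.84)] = (5.3592*sin(z)^2 + 3.3292*sin(z) + 0.6829)*cos(z)/(16.4836*sin(z)^4 + 35.4844*sin(z)^3 + 25.9177*sin(z)^2 + 7.3416*sin(z) + 0.7056)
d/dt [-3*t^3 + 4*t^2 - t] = -9*t^2 + 8*t - 1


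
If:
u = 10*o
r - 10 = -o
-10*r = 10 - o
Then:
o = 10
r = 0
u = 100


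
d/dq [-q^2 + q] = 1 - 2*q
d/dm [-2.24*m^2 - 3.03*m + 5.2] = -4.48*m - 3.03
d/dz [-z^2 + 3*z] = 3 - 2*z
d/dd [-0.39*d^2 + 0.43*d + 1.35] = 0.43 - 0.78*d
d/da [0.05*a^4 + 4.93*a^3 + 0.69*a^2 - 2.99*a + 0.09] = 0.2*a^3 + 14.79*a^2 + 1.38*a - 2.99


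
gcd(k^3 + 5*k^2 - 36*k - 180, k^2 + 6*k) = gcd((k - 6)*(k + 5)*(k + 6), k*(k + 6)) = k + 6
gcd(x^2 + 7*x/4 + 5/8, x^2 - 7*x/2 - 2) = x + 1/2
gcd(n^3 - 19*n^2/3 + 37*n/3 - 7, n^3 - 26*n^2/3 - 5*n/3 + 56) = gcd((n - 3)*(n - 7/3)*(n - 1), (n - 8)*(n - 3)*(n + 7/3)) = n - 3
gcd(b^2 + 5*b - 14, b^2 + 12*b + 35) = b + 7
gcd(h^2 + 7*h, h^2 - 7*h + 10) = 1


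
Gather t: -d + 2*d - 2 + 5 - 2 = d + 1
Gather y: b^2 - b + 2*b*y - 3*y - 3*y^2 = b^2 - b - 3*y^2 + y*(2*b - 3)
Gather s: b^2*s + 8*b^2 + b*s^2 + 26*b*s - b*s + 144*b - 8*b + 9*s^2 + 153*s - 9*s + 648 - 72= 8*b^2 + 136*b + s^2*(b + 9) + s*(b^2 + 25*b + 144) + 576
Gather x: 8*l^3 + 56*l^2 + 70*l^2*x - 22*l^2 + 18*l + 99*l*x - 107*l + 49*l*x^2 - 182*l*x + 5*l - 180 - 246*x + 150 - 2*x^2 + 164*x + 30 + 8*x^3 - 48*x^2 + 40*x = 8*l^3 + 34*l^2 - 84*l + 8*x^3 + x^2*(49*l - 50) + x*(70*l^2 - 83*l - 42)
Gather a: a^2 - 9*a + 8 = a^2 - 9*a + 8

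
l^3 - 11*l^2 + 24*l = l*(l - 8)*(l - 3)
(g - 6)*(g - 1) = g^2 - 7*g + 6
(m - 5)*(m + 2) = m^2 - 3*m - 10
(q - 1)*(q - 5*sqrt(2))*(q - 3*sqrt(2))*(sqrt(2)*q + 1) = sqrt(2)*q^4 - 15*q^3 - sqrt(2)*q^3 + 15*q^2 + 22*sqrt(2)*q^2 - 22*sqrt(2)*q + 30*q - 30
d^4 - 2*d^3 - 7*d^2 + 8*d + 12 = (d - 3)*(d - 2)*(d + 1)*(d + 2)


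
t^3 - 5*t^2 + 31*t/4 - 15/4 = (t - 5/2)*(t - 3/2)*(t - 1)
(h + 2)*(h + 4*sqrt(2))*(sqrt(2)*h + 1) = sqrt(2)*h^3 + 2*sqrt(2)*h^2 + 9*h^2 + 4*sqrt(2)*h + 18*h + 8*sqrt(2)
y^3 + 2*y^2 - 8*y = y*(y - 2)*(y + 4)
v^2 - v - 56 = (v - 8)*(v + 7)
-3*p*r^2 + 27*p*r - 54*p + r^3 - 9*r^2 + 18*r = (-3*p + r)*(r - 6)*(r - 3)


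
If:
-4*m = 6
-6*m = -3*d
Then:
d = -3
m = -3/2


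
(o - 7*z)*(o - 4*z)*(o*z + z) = o^3*z - 11*o^2*z^2 + o^2*z + 28*o*z^3 - 11*o*z^2 + 28*z^3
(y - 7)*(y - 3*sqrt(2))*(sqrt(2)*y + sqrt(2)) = sqrt(2)*y^3 - 6*sqrt(2)*y^2 - 6*y^2 - 7*sqrt(2)*y + 36*y + 42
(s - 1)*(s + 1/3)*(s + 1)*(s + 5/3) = s^4 + 2*s^3 - 4*s^2/9 - 2*s - 5/9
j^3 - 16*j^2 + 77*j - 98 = (j - 7)^2*(j - 2)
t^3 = t^3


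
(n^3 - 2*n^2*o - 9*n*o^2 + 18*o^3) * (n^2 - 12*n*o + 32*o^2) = n^5 - 14*n^4*o + 47*n^3*o^2 + 62*n^2*o^3 - 504*n*o^4 + 576*o^5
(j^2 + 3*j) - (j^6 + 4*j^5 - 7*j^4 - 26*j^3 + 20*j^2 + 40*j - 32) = -j^6 - 4*j^5 + 7*j^4 + 26*j^3 - 19*j^2 - 37*j + 32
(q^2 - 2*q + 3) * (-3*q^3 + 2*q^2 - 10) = -3*q^5 + 8*q^4 - 13*q^3 - 4*q^2 + 20*q - 30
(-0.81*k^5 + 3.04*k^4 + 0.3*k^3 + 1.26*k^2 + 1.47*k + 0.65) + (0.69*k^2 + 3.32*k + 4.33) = -0.81*k^5 + 3.04*k^4 + 0.3*k^3 + 1.95*k^2 + 4.79*k + 4.98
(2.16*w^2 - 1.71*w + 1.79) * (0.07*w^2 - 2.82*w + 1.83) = 0.1512*w^4 - 6.2109*w^3 + 8.9003*w^2 - 8.1771*w + 3.2757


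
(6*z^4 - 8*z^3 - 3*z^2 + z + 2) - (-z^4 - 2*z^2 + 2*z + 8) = 7*z^4 - 8*z^3 - z^2 - z - 6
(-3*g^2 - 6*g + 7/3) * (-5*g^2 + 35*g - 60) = 15*g^4 - 75*g^3 - 125*g^2/3 + 1325*g/3 - 140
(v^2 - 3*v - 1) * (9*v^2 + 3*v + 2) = 9*v^4 - 24*v^3 - 16*v^2 - 9*v - 2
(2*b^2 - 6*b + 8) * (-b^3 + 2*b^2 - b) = -2*b^5 + 10*b^4 - 22*b^3 + 22*b^2 - 8*b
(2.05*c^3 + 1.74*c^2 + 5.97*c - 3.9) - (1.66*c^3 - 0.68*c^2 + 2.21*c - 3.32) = 0.39*c^3 + 2.42*c^2 + 3.76*c - 0.58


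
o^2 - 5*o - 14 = (o - 7)*(o + 2)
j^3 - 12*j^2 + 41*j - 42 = (j - 7)*(j - 3)*(j - 2)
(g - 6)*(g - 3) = g^2 - 9*g + 18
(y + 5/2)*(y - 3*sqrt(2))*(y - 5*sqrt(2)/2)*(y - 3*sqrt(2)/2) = y^4 - 7*sqrt(2)*y^3 + 5*y^3/2 - 35*sqrt(2)*y^2/2 + 63*y^2/2 - 45*sqrt(2)*y/2 + 315*y/4 - 225*sqrt(2)/4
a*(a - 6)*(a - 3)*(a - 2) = a^4 - 11*a^3 + 36*a^2 - 36*a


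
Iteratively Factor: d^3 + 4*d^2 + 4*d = (d)*(d^2 + 4*d + 4) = d*(d + 2)*(d + 2)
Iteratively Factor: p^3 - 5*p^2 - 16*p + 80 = (p - 4)*(p^2 - p - 20) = (p - 5)*(p - 4)*(p + 4)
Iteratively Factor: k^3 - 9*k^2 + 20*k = (k - 5)*(k^2 - 4*k) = (k - 5)*(k - 4)*(k)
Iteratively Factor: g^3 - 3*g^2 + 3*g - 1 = (g - 1)*(g^2 - 2*g + 1) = (g - 1)^2*(g - 1)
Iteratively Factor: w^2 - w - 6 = (w + 2)*(w - 3)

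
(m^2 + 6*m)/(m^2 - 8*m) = (m + 6)/(m - 8)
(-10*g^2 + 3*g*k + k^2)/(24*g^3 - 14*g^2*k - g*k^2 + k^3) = (-5*g - k)/(12*g^2 - g*k - k^2)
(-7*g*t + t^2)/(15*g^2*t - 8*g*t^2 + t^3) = (-7*g + t)/(15*g^2 - 8*g*t + t^2)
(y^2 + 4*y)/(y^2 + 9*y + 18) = y*(y + 4)/(y^2 + 9*y + 18)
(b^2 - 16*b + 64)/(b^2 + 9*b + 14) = (b^2 - 16*b + 64)/(b^2 + 9*b + 14)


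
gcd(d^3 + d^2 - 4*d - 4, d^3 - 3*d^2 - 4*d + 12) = d^2 - 4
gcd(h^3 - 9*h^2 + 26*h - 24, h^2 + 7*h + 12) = 1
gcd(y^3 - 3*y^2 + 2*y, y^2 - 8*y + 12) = y - 2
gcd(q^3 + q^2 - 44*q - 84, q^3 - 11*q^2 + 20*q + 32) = 1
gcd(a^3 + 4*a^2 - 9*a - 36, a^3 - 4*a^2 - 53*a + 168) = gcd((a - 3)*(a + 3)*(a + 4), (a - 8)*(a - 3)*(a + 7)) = a - 3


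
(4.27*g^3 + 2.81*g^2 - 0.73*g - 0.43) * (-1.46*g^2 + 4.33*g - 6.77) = -6.2342*g^5 + 14.3865*g^4 - 15.6748*g^3 - 21.5568*g^2 + 3.0802*g + 2.9111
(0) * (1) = 0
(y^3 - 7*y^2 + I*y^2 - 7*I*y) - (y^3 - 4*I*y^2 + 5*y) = -7*y^2 + 5*I*y^2 - 5*y - 7*I*y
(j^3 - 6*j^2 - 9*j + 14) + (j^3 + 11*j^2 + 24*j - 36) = 2*j^3 + 5*j^2 + 15*j - 22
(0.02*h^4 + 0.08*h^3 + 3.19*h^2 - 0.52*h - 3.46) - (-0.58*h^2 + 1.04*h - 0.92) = 0.02*h^4 + 0.08*h^3 + 3.77*h^2 - 1.56*h - 2.54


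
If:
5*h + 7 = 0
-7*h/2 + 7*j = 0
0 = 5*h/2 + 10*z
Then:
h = -7/5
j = -7/10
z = 7/20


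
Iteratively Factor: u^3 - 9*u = (u)*(u^2 - 9) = u*(u + 3)*(u - 3)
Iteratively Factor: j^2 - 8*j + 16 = (j - 4)*(j - 4)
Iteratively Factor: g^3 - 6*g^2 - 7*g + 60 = (g + 3)*(g^2 - 9*g + 20) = (g - 5)*(g + 3)*(g - 4)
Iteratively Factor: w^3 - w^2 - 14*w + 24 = (w + 4)*(w^2 - 5*w + 6) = (w - 3)*(w + 4)*(w - 2)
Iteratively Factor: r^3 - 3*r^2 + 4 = (r - 2)*(r^2 - r - 2) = (r - 2)*(r + 1)*(r - 2)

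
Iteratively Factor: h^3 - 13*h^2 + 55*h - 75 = (h - 5)*(h^2 - 8*h + 15) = (h - 5)*(h - 3)*(h - 5)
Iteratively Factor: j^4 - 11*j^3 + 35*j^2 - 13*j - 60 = (j + 1)*(j^3 - 12*j^2 + 47*j - 60) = (j - 4)*(j + 1)*(j^2 - 8*j + 15) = (j - 4)*(j - 3)*(j + 1)*(j - 5)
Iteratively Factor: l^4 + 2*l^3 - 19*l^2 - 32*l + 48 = (l - 1)*(l^3 + 3*l^2 - 16*l - 48) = (l - 1)*(l + 3)*(l^2 - 16) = (l - 4)*(l - 1)*(l + 3)*(l + 4)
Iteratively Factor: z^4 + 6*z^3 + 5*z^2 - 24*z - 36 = (z + 2)*(z^3 + 4*z^2 - 3*z - 18) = (z - 2)*(z + 2)*(z^2 + 6*z + 9) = (z - 2)*(z + 2)*(z + 3)*(z + 3)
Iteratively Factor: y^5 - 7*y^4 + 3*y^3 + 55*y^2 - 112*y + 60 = (y - 2)*(y^4 - 5*y^3 - 7*y^2 + 41*y - 30) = (y - 2)*(y + 3)*(y^3 - 8*y^2 + 17*y - 10) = (y - 2)^2*(y + 3)*(y^2 - 6*y + 5) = (y - 2)^2*(y - 1)*(y + 3)*(y - 5)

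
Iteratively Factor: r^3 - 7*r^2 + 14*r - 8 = (r - 1)*(r^2 - 6*r + 8) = (r - 2)*(r - 1)*(r - 4)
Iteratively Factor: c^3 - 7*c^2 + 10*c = (c - 2)*(c^2 - 5*c) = c*(c - 2)*(c - 5)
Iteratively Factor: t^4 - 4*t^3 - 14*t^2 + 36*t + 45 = (t + 1)*(t^3 - 5*t^2 - 9*t + 45) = (t - 3)*(t + 1)*(t^2 - 2*t - 15) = (t - 3)*(t + 1)*(t + 3)*(t - 5)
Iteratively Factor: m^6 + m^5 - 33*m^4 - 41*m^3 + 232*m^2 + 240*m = (m - 3)*(m^5 + 4*m^4 - 21*m^3 - 104*m^2 - 80*m) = m*(m - 3)*(m^4 + 4*m^3 - 21*m^2 - 104*m - 80) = m*(m - 3)*(m + 4)*(m^3 - 21*m - 20) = m*(m - 3)*(m + 4)^2*(m^2 - 4*m - 5) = m*(m - 5)*(m - 3)*(m + 4)^2*(m + 1)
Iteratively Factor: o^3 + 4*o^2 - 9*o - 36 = (o - 3)*(o^2 + 7*o + 12) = (o - 3)*(o + 3)*(o + 4)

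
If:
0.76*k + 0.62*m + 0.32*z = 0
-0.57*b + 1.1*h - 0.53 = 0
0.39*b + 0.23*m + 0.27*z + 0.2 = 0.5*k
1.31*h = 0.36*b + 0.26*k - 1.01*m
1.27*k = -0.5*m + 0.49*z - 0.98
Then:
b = -1.46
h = -0.28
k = -0.26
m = -0.23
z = 1.08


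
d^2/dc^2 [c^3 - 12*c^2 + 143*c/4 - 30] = 6*c - 24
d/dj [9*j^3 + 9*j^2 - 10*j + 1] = 27*j^2 + 18*j - 10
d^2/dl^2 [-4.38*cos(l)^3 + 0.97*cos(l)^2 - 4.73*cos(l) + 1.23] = 8.015*cos(l) - 1.94*cos(2*l) + 9.855*cos(3*l)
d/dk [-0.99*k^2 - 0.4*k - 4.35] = -1.98*k - 0.4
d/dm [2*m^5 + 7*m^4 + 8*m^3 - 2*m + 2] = 10*m^4 + 28*m^3 + 24*m^2 - 2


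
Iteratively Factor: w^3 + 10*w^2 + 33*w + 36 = (w + 4)*(w^2 + 6*w + 9) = (w + 3)*(w + 4)*(w + 3)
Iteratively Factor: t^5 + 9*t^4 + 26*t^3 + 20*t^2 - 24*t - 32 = (t + 2)*(t^4 + 7*t^3 + 12*t^2 - 4*t - 16) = (t + 2)^2*(t^3 + 5*t^2 + 2*t - 8) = (t + 2)^2*(t + 4)*(t^2 + t - 2) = (t - 1)*(t + 2)^2*(t + 4)*(t + 2)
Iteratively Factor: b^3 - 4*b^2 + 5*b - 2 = (b - 1)*(b^2 - 3*b + 2) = (b - 1)^2*(b - 2)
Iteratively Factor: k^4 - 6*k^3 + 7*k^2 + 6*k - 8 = (k - 4)*(k^3 - 2*k^2 - k + 2) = (k - 4)*(k - 2)*(k^2 - 1) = (k - 4)*(k - 2)*(k + 1)*(k - 1)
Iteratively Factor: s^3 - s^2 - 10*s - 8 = (s - 4)*(s^2 + 3*s + 2) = (s - 4)*(s + 2)*(s + 1)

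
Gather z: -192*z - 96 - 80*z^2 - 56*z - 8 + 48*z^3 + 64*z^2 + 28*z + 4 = 48*z^3 - 16*z^2 - 220*z - 100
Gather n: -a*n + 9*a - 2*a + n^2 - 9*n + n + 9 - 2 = 7*a + n^2 + n*(-a - 8) + 7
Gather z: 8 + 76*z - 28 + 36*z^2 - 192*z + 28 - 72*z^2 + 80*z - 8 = -36*z^2 - 36*z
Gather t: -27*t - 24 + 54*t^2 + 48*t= 54*t^2 + 21*t - 24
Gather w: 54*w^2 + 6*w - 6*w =54*w^2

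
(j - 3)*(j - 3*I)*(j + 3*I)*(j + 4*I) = j^4 - 3*j^3 + 4*I*j^3 + 9*j^2 - 12*I*j^2 - 27*j + 36*I*j - 108*I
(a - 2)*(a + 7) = a^2 + 5*a - 14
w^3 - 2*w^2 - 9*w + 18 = (w - 3)*(w - 2)*(w + 3)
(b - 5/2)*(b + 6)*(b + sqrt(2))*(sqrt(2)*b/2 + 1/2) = sqrt(2)*b^4/2 + 3*b^3/2 + 7*sqrt(2)*b^3/4 - 7*sqrt(2)*b^2 + 21*b^2/4 - 45*b/2 + 7*sqrt(2)*b/4 - 15*sqrt(2)/2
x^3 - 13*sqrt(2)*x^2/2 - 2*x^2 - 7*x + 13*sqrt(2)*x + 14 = (x - 2)*(x - 7*sqrt(2))*(x + sqrt(2)/2)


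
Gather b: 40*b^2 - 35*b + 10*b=40*b^2 - 25*b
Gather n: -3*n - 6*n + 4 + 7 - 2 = 9 - 9*n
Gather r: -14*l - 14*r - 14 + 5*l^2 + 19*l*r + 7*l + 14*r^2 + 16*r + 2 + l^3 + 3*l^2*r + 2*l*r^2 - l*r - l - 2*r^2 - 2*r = l^3 + 5*l^2 - 8*l + r^2*(2*l + 12) + r*(3*l^2 + 18*l) - 12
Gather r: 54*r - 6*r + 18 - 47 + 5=48*r - 24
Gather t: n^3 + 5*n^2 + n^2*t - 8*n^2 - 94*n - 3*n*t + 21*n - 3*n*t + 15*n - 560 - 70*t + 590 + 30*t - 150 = n^3 - 3*n^2 - 58*n + t*(n^2 - 6*n - 40) - 120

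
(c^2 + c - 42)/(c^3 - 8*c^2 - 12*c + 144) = (c + 7)/(c^2 - 2*c - 24)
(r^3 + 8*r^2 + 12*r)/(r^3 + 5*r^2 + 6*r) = (r + 6)/(r + 3)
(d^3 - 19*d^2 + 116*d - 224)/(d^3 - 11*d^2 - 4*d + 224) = (d - 4)/(d + 4)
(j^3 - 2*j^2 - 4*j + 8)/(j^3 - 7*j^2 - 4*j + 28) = (j - 2)/(j - 7)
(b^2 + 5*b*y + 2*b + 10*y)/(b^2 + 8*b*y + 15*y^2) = (b + 2)/(b + 3*y)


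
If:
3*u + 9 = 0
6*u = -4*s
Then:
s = 9/2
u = -3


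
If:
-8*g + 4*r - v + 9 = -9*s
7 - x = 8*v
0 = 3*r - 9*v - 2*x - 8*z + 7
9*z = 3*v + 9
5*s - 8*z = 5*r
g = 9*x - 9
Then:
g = 125010/12623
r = 3996/971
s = 76268/12623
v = 7731/12623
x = 26513/12623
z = 15200/12623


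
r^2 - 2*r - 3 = (r - 3)*(r + 1)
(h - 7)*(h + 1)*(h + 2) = h^3 - 4*h^2 - 19*h - 14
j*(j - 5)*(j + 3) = j^3 - 2*j^2 - 15*j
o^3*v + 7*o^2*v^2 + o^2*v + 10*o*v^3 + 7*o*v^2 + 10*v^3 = (o + 2*v)*(o + 5*v)*(o*v + v)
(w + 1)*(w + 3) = w^2 + 4*w + 3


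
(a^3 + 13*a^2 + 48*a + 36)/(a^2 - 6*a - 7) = (a^2 + 12*a + 36)/(a - 7)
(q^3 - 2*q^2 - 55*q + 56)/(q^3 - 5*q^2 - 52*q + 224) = (q - 1)/(q - 4)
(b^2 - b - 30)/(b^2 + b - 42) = (b + 5)/(b + 7)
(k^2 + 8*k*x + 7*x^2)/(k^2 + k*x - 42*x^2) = (-k - x)/(-k + 6*x)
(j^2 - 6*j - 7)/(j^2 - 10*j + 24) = (j^2 - 6*j - 7)/(j^2 - 10*j + 24)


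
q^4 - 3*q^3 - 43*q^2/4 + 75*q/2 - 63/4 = (q - 3)^2*(q - 1/2)*(q + 7/2)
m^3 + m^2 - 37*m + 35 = (m - 5)*(m - 1)*(m + 7)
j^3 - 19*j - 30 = (j - 5)*(j + 2)*(j + 3)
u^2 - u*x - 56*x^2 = (u - 8*x)*(u + 7*x)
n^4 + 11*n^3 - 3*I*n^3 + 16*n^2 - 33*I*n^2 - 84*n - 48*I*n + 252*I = (n - 2)*(n + 6)*(n + 7)*(n - 3*I)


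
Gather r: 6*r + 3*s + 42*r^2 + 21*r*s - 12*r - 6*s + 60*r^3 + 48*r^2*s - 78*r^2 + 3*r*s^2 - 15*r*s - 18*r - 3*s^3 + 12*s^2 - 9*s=60*r^3 + r^2*(48*s - 36) + r*(3*s^2 + 6*s - 24) - 3*s^3 + 12*s^2 - 12*s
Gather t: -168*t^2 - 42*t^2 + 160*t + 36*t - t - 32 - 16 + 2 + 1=-210*t^2 + 195*t - 45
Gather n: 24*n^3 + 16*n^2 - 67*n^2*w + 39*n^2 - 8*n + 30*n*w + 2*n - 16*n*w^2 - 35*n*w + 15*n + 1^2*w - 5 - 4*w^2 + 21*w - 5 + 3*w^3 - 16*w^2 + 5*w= 24*n^3 + n^2*(55 - 67*w) + n*(-16*w^2 - 5*w + 9) + 3*w^3 - 20*w^2 + 27*w - 10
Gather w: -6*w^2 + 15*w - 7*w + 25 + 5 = -6*w^2 + 8*w + 30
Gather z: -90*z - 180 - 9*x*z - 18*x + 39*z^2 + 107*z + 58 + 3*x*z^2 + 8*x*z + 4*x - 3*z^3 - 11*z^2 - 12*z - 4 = -14*x - 3*z^3 + z^2*(3*x + 28) + z*(5 - x) - 126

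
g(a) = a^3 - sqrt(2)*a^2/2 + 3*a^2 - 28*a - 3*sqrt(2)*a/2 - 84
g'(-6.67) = 72.76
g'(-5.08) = 24.00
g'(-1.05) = -31.63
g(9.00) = 559.63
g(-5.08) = -2.91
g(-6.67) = -77.82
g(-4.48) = 7.05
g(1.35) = -118.02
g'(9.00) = 254.15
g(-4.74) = 3.79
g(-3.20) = 3.10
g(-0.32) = -74.16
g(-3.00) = 0.00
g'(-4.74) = 15.54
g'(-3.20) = -14.08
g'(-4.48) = 9.55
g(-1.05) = -51.00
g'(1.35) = -18.46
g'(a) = 3*a^2 - sqrt(2)*a + 6*a - 28 - 3*sqrt(2)/2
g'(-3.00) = -16.88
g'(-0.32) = -31.28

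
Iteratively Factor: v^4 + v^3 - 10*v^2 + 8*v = (v)*(v^3 + v^2 - 10*v + 8) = v*(v + 4)*(v^2 - 3*v + 2) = v*(v - 1)*(v + 4)*(v - 2)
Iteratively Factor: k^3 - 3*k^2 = (k)*(k^2 - 3*k) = k*(k - 3)*(k)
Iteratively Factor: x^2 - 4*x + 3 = (x - 3)*(x - 1)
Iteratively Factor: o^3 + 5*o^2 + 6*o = (o + 3)*(o^2 + 2*o) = o*(o + 3)*(o + 2)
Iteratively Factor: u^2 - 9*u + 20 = (u - 5)*(u - 4)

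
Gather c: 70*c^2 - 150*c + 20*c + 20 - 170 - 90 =70*c^2 - 130*c - 240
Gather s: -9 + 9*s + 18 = 9*s + 9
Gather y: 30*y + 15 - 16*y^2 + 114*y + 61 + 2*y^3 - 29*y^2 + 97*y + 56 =2*y^3 - 45*y^2 + 241*y + 132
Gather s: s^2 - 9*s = s^2 - 9*s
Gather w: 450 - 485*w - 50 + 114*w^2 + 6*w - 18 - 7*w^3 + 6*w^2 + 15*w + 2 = -7*w^3 + 120*w^2 - 464*w + 384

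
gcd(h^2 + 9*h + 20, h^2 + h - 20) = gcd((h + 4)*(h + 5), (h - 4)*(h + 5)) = h + 5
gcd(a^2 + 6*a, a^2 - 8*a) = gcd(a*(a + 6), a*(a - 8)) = a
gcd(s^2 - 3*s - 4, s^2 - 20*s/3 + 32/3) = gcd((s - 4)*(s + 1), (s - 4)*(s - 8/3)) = s - 4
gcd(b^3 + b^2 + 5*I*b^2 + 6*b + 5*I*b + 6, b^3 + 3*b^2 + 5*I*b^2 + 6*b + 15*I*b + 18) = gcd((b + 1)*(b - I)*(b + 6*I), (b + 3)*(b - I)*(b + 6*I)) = b^2 + 5*I*b + 6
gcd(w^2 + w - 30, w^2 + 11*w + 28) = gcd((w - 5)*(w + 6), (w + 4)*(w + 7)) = 1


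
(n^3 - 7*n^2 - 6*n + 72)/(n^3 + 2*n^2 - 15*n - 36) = (n - 6)/(n + 3)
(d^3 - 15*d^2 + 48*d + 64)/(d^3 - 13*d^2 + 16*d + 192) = (d + 1)/(d + 3)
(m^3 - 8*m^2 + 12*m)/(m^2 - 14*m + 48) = m*(m - 2)/(m - 8)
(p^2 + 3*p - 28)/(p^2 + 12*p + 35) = (p - 4)/(p + 5)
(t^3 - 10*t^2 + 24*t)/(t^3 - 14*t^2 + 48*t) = (t - 4)/(t - 8)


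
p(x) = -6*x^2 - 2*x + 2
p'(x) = -12*x - 2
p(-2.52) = -31.06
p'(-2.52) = 28.24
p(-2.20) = -22.64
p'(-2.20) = 24.40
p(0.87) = -4.28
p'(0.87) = -12.44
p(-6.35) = -227.24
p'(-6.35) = 74.20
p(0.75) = -2.88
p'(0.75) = -11.00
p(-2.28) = -24.63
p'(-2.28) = 25.36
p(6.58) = -270.94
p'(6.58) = -80.96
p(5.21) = -171.28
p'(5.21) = -64.52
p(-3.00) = -46.00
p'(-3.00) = 34.00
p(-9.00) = -466.00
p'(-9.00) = 106.00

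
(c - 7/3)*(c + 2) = c^2 - c/3 - 14/3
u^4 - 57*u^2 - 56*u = u*(u - 8)*(u + 1)*(u + 7)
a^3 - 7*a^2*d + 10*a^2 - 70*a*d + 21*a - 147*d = (a + 3)*(a + 7)*(a - 7*d)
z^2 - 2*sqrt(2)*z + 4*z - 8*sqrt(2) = (z + 4)*(z - 2*sqrt(2))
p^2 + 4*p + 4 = (p + 2)^2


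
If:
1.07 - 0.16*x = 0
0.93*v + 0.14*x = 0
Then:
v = -1.01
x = 6.69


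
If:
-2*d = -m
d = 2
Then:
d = 2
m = 4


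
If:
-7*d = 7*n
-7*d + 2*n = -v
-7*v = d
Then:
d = 0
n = 0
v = 0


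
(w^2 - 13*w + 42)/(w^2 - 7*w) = (w - 6)/w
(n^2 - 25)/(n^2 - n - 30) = (n - 5)/(n - 6)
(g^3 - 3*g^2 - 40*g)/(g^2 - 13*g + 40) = g*(g + 5)/(g - 5)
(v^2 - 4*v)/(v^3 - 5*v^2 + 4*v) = 1/(v - 1)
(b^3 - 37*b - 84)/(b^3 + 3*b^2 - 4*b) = (b^2 - 4*b - 21)/(b*(b - 1))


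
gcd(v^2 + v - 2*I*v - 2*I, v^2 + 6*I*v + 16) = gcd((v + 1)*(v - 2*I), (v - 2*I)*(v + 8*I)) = v - 2*I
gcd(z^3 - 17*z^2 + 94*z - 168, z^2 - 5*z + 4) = z - 4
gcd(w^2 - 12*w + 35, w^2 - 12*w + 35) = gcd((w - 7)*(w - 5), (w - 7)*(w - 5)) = w^2 - 12*w + 35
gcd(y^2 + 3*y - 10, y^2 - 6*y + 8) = y - 2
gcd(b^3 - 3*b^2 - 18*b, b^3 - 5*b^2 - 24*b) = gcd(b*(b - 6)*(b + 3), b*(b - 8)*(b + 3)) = b^2 + 3*b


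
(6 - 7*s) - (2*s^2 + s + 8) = -2*s^2 - 8*s - 2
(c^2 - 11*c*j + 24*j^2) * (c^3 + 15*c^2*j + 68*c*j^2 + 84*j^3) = c^5 + 4*c^4*j - 73*c^3*j^2 - 304*c^2*j^3 + 708*c*j^4 + 2016*j^5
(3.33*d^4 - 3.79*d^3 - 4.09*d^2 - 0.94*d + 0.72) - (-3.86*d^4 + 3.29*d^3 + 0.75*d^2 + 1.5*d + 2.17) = 7.19*d^4 - 7.08*d^3 - 4.84*d^2 - 2.44*d - 1.45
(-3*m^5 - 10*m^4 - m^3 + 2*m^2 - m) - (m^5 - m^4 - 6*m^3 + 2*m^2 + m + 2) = -4*m^5 - 9*m^4 + 5*m^3 - 2*m - 2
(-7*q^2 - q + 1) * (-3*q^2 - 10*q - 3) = 21*q^4 + 73*q^3 + 28*q^2 - 7*q - 3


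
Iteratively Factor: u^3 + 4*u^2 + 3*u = (u)*(u^2 + 4*u + 3) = u*(u + 3)*(u + 1)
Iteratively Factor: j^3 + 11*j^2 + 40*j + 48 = (j + 3)*(j^2 + 8*j + 16) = (j + 3)*(j + 4)*(j + 4)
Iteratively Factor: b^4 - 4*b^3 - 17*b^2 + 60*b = (b - 3)*(b^3 - b^2 - 20*b) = (b - 5)*(b - 3)*(b^2 + 4*b) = b*(b - 5)*(b - 3)*(b + 4)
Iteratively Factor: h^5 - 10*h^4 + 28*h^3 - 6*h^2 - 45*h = (h - 3)*(h^4 - 7*h^3 + 7*h^2 + 15*h) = (h - 5)*(h - 3)*(h^3 - 2*h^2 - 3*h) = (h - 5)*(h - 3)*(h + 1)*(h^2 - 3*h) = h*(h - 5)*(h - 3)*(h + 1)*(h - 3)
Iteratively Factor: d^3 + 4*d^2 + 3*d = (d + 3)*(d^2 + d) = (d + 1)*(d + 3)*(d)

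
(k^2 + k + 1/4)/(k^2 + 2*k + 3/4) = (2*k + 1)/(2*k + 3)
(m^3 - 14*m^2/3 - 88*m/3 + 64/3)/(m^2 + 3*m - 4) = (3*m^2 - 26*m + 16)/(3*(m - 1))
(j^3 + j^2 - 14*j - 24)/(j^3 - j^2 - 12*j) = (j + 2)/j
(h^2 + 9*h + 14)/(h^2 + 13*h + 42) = (h + 2)/(h + 6)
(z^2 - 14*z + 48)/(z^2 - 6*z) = (z - 8)/z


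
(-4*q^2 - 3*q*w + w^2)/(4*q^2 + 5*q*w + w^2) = (-4*q + w)/(4*q + w)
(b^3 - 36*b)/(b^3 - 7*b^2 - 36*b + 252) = b/(b - 7)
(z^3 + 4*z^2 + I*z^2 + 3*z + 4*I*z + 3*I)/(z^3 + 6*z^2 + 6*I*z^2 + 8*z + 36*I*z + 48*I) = (z^3 + z^2*(4 + I) + z*(3 + 4*I) + 3*I)/(z^3 + z^2*(6 + 6*I) + z*(8 + 36*I) + 48*I)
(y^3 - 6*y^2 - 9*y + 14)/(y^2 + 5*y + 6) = (y^2 - 8*y + 7)/(y + 3)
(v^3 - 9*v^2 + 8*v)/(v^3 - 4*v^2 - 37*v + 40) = v/(v + 5)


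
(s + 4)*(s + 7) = s^2 + 11*s + 28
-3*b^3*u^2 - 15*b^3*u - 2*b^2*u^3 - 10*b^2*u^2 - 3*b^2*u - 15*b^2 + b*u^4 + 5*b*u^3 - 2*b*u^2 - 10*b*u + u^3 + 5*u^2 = (-3*b + u)*(b + u)*(u + 5)*(b*u + 1)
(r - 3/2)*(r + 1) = r^2 - r/2 - 3/2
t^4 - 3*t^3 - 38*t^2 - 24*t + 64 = (t - 8)*(t - 1)*(t + 2)*(t + 4)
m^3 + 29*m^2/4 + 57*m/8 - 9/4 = (m - 1/4)*(m + 3/2)*(m + 6)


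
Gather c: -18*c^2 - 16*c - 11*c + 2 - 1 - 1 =-18*c^2 - 27*c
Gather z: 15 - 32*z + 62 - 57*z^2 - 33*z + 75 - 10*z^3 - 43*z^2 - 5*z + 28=-10*z^3 - 100*z^2 - 70*z + 180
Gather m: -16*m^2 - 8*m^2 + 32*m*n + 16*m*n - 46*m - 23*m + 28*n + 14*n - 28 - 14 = -24*m^2 + m*(48*n - 69) + 42*n - 42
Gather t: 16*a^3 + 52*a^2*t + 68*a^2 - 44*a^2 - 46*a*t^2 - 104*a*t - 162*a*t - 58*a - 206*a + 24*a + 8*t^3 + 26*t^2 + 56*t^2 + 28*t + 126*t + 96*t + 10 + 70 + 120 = 16*a^3 + 24*a^2 - 240*a + 8*t^3 + t^2*(82 - 46*a) + t*(52*a^2 - 266*a + 250) + 200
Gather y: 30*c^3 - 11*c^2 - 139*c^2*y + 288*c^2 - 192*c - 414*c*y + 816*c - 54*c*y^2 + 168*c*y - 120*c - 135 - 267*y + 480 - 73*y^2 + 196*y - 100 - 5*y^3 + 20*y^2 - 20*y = 30*c^3 + 277*c^2 + 504*c - 5*y^3 + y^2*(-54*c - 53) + y*(-139*c^2 - 246*c - 91) + 245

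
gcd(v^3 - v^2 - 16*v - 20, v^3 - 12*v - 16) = v^2 + 4*v + 4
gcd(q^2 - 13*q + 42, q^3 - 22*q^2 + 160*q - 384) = q - 6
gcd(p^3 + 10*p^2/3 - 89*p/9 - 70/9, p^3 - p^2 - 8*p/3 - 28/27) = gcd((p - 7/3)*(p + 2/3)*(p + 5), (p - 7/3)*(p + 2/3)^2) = p^2 - 5*p/3 - 14/9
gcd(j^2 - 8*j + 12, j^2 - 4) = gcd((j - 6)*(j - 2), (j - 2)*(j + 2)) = j - 2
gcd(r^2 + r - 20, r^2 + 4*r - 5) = r + 5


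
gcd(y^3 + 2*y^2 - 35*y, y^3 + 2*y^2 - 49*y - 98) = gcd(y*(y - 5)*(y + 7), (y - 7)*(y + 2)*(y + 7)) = y + 7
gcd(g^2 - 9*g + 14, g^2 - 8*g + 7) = g - 7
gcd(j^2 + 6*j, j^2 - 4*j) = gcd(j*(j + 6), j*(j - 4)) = j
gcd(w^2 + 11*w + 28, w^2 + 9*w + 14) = w + 7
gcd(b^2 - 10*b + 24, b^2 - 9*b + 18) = b - 6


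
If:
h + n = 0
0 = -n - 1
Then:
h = 1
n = -1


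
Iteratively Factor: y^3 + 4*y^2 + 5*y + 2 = (y + 2)*(y^2 + 2*y + 1) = (y + 1)*(y + 2)*(y + 1)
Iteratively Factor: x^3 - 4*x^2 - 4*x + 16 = (x - 4)*(x^2 - 4) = (x - 4)*(x - 2)*(x + 2)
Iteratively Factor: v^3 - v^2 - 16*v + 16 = (v + 4)*(v^2 - 5*v + 4) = (v - 1)*(v + 4)*(v - 4)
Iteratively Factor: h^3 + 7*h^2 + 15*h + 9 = (h + 1)*(h^2 + 6*h + 9) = (h + 1)*(h + 3)*(h + 3)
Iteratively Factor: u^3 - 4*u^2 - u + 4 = (u + 1)*(u^2 - 5*u + 4) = (u - 1)*(u + 1)*(u - 4)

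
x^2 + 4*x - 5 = (x - 1)*(x + 5)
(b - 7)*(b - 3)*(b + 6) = b^3 - 4*b^2 - 39*b + 126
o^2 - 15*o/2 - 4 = (o - 8)*(o + 1/2)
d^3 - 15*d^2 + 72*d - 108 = (d - 6)^2*(d - 3)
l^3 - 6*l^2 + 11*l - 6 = (l - 3)*(l - 2)*(l - 1)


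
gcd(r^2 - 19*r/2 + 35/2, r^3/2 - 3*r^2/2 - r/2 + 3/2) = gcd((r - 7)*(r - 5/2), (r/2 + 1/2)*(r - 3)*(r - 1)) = 1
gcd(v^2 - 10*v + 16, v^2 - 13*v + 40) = v - 8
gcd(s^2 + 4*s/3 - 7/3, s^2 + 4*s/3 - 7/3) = s^2 + 4*s/3 - 7/3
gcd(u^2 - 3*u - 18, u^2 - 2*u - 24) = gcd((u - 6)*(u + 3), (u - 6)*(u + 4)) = u - 6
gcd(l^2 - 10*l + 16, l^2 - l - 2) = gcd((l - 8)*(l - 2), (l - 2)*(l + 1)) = l - 2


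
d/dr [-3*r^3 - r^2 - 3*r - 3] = -9*r^2 - 2*r - 3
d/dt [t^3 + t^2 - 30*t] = 3*t^2 + 2*t - 30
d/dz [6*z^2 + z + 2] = 12*z + 1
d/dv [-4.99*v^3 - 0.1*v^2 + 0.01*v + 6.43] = -14.97*v^2 - 0.2*v + 0.01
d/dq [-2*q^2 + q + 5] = 1 - 4*q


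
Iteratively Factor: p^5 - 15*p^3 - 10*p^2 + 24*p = (p)*(p^4 - 15*p^2 - 10*p + 24) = p*(p + 2)*(p^3 - 2*p^2 - 11*p + 12) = p*(p - 4)*(p + 2)*(p^2 + 2*p - 3) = p*(p - 4)*(p + 2)*(p + 3)*(p - 1)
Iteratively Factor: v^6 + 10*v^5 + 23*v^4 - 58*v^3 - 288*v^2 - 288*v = (v + 2)*(v^5 + 8*v^4 + 7*v^3 - 72*v^2 - 144*v) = (v - 3)*(v + 2)*(v^4 + 11*v^3 + 40*v^2 + 48*v) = (v - 3)*(v + 2)*(v + 3)*(v^3 + 8*v^2 + 16*v) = (v - 3)*(v + 2)*(v + 3)*(v + 4)*(v^2 + 4*v) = v*(v - 3)*(v + 2)*(v + 3)*(v + 4)*(v + 4)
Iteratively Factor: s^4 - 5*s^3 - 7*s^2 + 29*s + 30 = (s + 2)*(s^3 - 7*s^2 + 7*s + 15) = (s + 1)*(s + 2)*(s^2 - 8*s + 15) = (s - 5)*(s + 1)*(s + 2)*(s - 3)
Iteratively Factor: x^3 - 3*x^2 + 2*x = (x)*(x^2 - 3*x + 2) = x*(x - 1)*(x - 2)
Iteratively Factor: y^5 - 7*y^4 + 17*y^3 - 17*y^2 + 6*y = (y)*(y^4 - 7*y^3 + 17*y^2 - 17*y + 6) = y*(y - 3)*(y^3 - 4*y^2 + 5*y - 2) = y*(y - 3)*(y - 2)*(y^2 - 2*y + 1) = y*(y - 3)*(y - 2)*(y - 1)*(y - 1)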